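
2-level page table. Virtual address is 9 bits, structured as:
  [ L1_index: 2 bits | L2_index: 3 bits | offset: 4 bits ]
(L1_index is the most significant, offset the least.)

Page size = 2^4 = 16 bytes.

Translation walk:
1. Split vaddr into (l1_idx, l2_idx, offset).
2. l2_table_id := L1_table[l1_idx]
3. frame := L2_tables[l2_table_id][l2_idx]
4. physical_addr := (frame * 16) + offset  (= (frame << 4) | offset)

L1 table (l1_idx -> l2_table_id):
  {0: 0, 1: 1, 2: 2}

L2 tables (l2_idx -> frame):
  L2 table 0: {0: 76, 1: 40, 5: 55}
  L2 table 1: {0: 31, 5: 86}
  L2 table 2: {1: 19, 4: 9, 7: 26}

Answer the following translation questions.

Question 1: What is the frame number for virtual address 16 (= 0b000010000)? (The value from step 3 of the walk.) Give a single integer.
Answer: 40

Derivation:
vaddr = 16: l1_idx=0, l2_idx=1
L1[0] = 0; L2[0][1] = 40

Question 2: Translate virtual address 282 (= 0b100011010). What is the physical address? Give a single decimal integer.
Answer: 314

Derivation:
vaddr = 282 = 0b100011010
Split: l1_idx=2, l2_idx=1, offset=10
L1[2] = 2
L2[2][1] = 19
paddr = 19 * 16 + 10 = 314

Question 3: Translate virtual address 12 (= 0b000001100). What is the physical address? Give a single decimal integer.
vaddr = 12 = 0b000001100
Split: l1_idx=0, l2_idx=0, offset=12
L1[0] = 0
L2[0][0] = 76
paddr = 76 * 16 + 12 = 1228

Answer: 1228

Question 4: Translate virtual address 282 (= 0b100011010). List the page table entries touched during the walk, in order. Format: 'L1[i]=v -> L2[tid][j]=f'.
vaddr = 282 = 0b100011010
Split: l1_idx=2, l2_idx=1, offset=10

Answer: L1[2]=2 -> L2[2][1]=19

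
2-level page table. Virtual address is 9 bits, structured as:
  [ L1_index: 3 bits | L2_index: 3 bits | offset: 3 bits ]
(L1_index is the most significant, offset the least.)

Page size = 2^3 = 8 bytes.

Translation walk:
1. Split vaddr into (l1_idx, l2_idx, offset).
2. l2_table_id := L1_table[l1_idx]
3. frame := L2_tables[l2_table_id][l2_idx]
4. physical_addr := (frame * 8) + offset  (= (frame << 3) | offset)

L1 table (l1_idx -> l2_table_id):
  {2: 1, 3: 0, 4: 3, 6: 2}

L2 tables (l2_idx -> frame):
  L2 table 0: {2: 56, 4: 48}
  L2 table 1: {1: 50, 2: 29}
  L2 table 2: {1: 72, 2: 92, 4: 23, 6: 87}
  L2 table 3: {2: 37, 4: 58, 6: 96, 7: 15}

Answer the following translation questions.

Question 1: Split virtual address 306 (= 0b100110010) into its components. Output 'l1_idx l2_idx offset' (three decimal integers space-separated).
Answer: 4 6 2

Derivation:
vaddr = 306 = 0b100110010
  top 3 bits -> l1_idx = 4
  next 3 bits -> l2_idx = 6
  bottom 3 bits -> offset = 2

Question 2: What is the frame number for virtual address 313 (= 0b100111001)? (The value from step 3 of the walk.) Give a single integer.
Answer: 15

Derivation:
vaddr = 313: l1_idx=4, l2_idx=7
L1[4] = 3; L2[3][7] = 15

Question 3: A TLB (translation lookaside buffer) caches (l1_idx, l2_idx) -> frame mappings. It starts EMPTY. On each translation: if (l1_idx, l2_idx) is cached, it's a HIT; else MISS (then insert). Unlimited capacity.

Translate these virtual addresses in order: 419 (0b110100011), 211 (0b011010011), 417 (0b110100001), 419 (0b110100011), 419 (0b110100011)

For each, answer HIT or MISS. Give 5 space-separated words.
vaddr=419: (6,4) not in TLB -> MISS, insert
vaddr=211: (3,2) not in TLB -> MISS, insert
vaddr=417: (6,4) in TLB -> HIT
vaddr=419: (6,4) in TLB -> HIT
vaddr=419: (6,4) in TLB -> HIT

Answer: MISS MISS HIT HIT HIT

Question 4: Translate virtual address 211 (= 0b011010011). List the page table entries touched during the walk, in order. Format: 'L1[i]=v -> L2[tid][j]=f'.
vaddr = 211 = 0b011010011
Split: l1_idx=3, l2_idx=2, offset=3

Answer: L1[3]=0 -> L2[0][2]=56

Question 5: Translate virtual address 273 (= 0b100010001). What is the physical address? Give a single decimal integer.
Answer: 297

Derivation:
vaddr = 273 = 0b100010001
Split: l1_idx=4, l2_idx=2, offset=1
L1[4] = 3
L2[3][2] = 37
paddr = 37 * 8 + 1 = 297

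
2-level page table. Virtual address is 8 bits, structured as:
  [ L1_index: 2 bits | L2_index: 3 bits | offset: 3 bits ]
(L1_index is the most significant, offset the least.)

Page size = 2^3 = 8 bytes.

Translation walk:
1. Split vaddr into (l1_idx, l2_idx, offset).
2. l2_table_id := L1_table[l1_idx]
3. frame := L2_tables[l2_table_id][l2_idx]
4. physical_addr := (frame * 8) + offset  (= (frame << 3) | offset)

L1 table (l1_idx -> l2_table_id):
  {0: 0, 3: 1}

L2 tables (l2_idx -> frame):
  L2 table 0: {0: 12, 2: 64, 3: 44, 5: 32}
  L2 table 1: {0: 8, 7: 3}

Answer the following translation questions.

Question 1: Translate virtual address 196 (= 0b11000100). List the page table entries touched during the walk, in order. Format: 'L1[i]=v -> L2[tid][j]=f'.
vaddr = 196 = 0b11000100
Split: l1_idx=3, l2_idx=0, offset=4

Answer: L1[3]=1 -> L2[1][0]=8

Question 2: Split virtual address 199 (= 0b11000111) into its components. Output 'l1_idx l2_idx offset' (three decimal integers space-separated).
vaddr = 199 = 0b11000111
  top 2 bits -> l1_idx = 3
  next 3 bits -> l2_idx = 0
  bottom 3 bits -> offset = 7

Answer: 3 0 7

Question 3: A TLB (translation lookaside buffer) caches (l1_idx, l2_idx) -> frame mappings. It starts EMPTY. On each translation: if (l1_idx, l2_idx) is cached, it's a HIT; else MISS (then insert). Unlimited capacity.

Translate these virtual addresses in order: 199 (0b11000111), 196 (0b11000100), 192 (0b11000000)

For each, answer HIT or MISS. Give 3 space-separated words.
Answer: MISS HIT HIT

Derivation:
vaddr=199: (3,0) not in TLB -> MISS, insert
vaddr=196: (3,0) in TLB -> HIT
vaddr=192: (3,0) in TLB -> HIT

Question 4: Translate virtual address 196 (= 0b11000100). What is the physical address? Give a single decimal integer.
Answer: 68

Derivation:
vaddr = 196 = 0b11000100
Split: l1_idx=3, l2_idx=0, offset=4
L1[3] = 1
L2[1][0] = 8
paddr = 8 * 8 + 4 = 68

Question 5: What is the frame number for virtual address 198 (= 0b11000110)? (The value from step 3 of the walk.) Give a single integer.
vaddr = 198: l1_idx=3, l2_idx=0
L1[3] = 1; L2[1][0] = 8

Answer: 8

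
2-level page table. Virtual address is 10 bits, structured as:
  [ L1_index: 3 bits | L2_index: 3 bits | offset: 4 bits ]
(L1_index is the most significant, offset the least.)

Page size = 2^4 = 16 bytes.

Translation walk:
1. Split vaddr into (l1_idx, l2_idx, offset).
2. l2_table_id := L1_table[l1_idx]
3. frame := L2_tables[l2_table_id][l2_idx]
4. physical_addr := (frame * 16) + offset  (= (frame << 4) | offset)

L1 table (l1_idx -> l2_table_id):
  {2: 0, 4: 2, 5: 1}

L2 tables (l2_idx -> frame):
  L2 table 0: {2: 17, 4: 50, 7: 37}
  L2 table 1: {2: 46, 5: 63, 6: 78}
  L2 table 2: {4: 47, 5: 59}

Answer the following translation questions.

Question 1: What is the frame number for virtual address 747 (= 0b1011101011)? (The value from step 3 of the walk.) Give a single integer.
vaddr = 747: l1_idx=5, l2_idx=6
L1[5] = 1; L2[1][6] = 78

Answer: 78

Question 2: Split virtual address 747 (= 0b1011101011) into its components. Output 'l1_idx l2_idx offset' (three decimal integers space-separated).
Answer: 5 6 11

Derivation:
vaddr = 747 = 0b1011101011
  top 3 bits -> l1_idx = 5
  next 3 bits -> l2_idx = 6
  bottom 4 bits -> offset = 11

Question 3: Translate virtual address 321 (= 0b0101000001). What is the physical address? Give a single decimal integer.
Answer: 801

Derivation:
vaddr = 321 = 0b0101000001
Split: l1_idx=2, l2_idx=4, offset=1
L1[2] = 0
L2[0][4] = 50
paddr = 50 * 16 + 1 = 801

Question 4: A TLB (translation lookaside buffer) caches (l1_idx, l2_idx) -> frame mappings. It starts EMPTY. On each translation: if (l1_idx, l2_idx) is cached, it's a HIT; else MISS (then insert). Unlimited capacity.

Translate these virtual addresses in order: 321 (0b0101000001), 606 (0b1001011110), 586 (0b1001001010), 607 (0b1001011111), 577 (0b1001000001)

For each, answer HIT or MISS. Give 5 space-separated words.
Answer: MISS MISS MISS HIT HIT

Derivation:
vaddr=321: (2,4) not in TLB -> MISS, insert
vaddr=606: (4,5) not in TLB -> MISS, insert
vaddr=586: (4,4) not in TLB -> MISS, insert
vaddr=607: (4,5) in TLB -> HIT
vaddr=577: (4,4) in TLB -> HIT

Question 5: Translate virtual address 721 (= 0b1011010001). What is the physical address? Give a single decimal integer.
Answer: 1009

Derivation:
vaddr = 721 = 0b1011010001
Split: l1_idx=5, l2_idx=5, offset=1
L1[5] = 1
L2[1][5] = 63
paddr = 63 * 16 + 1 = 1009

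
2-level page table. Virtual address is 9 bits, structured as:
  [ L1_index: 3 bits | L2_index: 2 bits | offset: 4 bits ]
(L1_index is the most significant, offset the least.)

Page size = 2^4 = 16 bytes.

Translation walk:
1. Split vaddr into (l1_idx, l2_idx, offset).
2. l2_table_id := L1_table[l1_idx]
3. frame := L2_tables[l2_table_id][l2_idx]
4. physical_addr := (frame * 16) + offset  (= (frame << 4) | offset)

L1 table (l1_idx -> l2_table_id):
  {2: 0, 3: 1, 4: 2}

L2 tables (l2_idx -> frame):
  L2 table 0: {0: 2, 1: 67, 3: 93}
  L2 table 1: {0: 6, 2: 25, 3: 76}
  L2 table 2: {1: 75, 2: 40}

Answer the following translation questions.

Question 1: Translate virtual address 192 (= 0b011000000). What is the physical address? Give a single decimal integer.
Answer: 96

Derivation:
vaddr = 192 = 0b011000000
Split: l1_idx=3, l2_idx=0, offset=0
L1[3] = 1
L2[1][0] = 6
paddr = 6 * 16 + 0 = 96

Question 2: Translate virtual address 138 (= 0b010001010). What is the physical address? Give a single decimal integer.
vaddr = 138 = 0b010001010
Split: l1_idx=2, l2_idx=0, offset=10
L1[2] = 0
L2[0][0] = 2
paddr = 2 * 16 + 10 = 42

Answer: 42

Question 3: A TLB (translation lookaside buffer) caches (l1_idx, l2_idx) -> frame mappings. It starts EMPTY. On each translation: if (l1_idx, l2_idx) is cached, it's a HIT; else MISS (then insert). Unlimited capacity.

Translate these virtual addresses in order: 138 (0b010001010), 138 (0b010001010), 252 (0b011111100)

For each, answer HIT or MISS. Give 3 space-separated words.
vaddr=138: (2,0) not in TLB -> MISS, insert
vaddr=138: (2,0) in TLB -> HIT
vaddr=252: (3,3) not in TLB -> MISS, insert

Answer: MISS HIT MISS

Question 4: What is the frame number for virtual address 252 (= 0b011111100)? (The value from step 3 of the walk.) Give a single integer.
vaddr = 252: l1_idx=3, l2_idx=3
L1[3] = 1; L2[1][3] = 76

Answer: 76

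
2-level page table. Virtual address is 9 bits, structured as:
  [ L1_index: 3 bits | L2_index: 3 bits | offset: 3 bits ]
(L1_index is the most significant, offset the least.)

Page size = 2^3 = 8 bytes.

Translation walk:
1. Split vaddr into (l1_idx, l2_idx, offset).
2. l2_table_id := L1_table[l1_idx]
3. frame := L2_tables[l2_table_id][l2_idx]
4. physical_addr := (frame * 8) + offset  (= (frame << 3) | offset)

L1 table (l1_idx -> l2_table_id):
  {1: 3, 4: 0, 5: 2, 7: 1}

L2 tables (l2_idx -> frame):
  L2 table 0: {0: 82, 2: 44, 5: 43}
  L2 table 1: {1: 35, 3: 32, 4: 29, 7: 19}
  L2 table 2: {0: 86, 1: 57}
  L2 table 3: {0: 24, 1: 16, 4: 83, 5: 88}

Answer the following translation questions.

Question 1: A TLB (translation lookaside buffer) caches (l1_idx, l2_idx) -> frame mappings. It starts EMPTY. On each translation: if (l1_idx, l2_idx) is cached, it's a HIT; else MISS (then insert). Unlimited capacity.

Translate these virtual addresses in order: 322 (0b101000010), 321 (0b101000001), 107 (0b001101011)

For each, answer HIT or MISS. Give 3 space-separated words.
vaddr=322: (5,0) not in TLB -> MISS, insert
vaddr=321: (5,0) in TLB -> HIT
vaddr=107: (1,5) not in TLB -> MISS, insert

Answer: MISS HIT MISS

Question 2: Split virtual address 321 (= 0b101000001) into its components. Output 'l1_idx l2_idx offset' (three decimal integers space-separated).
vaddr = 321 = 0b101000001
  top 3 bits -> l1_idx = 5
  next 3 bits -> l2_idx = 0
  bottom 3 bits -> offset = 1

Answer: 5 0 1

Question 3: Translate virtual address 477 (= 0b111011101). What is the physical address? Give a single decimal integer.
vaddr = 477 = 0b111011101
Split: l1_idx=7, l2_idx=3, offset=5
L1[7] = 1
L2[1][3] = 32
paddr = 32 * 8 + 5 = 261

Answer: 261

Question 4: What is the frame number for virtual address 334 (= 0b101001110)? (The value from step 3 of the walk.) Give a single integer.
Answer: 57

Derivation:
vaddr = 334: l1_idx=5, l2_idx=1
L1[5] = 2; L2[2][1] = 57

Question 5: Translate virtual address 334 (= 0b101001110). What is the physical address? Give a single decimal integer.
Answer: 462

Derivation:
vaddr = 334 = 0b101001110
Split: l1_idx=5, l2_idx=1, offset=6
L1[5] = 2
L2[2][1] = 57
paddr = 57 * 8 + 6 = 462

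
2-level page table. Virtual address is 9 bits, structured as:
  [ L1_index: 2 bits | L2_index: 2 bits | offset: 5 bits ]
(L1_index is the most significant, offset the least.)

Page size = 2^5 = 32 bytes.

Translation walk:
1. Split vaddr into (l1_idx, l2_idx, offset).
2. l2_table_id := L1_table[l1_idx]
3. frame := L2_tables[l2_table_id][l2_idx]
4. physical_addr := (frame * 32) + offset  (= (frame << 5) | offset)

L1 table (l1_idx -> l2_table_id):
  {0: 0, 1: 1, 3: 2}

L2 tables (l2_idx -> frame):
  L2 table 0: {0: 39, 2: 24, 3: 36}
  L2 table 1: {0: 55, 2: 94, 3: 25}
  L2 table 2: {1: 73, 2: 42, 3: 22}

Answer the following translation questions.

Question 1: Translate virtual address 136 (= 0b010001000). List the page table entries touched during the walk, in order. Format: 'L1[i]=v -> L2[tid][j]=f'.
Answer: L1[1]=1 -> L2[1][0]=55

Derivation:
vaddr = 136 = 0b010001000
Split: l1_idx=1, l2_idx=0, offset=8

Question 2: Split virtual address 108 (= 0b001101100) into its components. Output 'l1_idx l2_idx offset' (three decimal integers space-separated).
vaddr = 108 = 0b001101100
  top 2 bits -> l1_idx = 0
  next 2 bits -> l2_idx = 3
  bottom 5 bits -> offset = 12

Answer: 0 3 12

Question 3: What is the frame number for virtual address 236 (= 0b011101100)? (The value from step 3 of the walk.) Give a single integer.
Answer: 25

Derivation:
vaddr = 236: l1_idx=1, l2_idx=3
L1[1] = 1; L2[1][3] = 25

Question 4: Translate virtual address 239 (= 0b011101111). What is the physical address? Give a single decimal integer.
vaddr = 239 = 0b011101111
Split: l1_idx=1, l2_idx=3, offset=15
L1[1] = 1
L2[1][3] = 25
paddr = 25 * 32 + 15 = 815

Answer: 815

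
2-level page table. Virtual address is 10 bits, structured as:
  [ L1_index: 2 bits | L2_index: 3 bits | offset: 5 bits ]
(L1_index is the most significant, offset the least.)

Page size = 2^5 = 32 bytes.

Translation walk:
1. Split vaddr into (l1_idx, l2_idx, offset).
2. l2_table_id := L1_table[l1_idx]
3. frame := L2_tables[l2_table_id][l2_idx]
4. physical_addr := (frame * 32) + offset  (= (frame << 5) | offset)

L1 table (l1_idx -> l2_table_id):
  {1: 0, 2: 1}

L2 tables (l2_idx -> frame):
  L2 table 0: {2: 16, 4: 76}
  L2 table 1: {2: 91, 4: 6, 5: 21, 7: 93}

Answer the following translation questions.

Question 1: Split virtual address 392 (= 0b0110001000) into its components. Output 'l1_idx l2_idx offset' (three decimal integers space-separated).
Answer: 1 4 8

Derivation:
vaddr = 392 = 0b0110001000
  top 2 bits -> l1_idx = 1
  next 3 bits -> l2_idx = 4
  bottom 5 bits -> offset = 8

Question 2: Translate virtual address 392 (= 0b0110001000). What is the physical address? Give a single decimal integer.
Answer: 2440

Derivation:
vaddr = 392 = 0b0110001000
Split: l1_idx=1, l2_idx=4, offset=8
L1[1] = 0
L2[0][4] = 76
paddr = 76 * 32 + 8 = 2440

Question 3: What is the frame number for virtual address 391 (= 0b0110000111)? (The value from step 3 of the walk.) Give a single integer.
Answer: 76

Derivation:
vaddr = 391: l1_idx=1, l2_idx=4
L1[1] = 0; L2[0][4] = 76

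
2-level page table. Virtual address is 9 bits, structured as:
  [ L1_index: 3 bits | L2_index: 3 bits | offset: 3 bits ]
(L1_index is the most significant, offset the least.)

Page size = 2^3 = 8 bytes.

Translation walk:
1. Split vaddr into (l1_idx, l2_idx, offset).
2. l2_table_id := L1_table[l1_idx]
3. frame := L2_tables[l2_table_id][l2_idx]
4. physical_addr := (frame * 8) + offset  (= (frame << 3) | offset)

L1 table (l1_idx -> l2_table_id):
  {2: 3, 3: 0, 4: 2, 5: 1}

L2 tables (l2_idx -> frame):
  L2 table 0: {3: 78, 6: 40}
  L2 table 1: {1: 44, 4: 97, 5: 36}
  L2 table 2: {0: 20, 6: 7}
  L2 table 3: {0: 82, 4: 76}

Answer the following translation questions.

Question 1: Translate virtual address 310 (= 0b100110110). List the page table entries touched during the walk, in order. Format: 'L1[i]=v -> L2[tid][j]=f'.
Answer: L1[4]=2 -> L2[2][6]=7

Derivation:
vaddr = 310 = 0b100110110
Split: l1_idx=4, l2_idx=6, offset=6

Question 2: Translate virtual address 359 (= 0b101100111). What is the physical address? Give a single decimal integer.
Answer: 783

Derivation:
vaddr = 359 = 0b101100111
Split: l1_idx=5, l2_idx=4, offset=7
L1[5] = 1
L2[1][4] = 97
paddr = 97 * 8 + 7 = 783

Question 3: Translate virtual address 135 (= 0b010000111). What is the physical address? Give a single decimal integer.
Answer: 663

Derivation:
vaddr = 135 = 0b010000111
Split: l1_idx=2, l2_idx=0, offset=7
L1[2] = 3
L2[3][0] = 82
paddr = 82 * 8 + 7 = 663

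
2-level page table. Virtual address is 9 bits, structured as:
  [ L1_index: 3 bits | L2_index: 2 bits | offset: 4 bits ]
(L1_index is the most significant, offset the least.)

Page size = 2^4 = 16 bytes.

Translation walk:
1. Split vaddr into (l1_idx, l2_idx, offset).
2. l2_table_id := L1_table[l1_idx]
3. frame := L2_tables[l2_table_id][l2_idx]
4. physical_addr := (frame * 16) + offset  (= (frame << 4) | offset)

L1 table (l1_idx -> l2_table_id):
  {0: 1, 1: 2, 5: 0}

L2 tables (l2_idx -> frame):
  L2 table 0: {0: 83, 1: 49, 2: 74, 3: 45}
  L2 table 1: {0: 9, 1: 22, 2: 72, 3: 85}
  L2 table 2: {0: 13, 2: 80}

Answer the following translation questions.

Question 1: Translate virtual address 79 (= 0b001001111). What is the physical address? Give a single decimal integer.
vaddr = 79 = 0b001001111
Split: l1_idx=1, l2_idx=0, offset=15
L1[1] = 2
L2[2][0] = 13
paddr = 13 * 16 + 15 = 223

Answer: 223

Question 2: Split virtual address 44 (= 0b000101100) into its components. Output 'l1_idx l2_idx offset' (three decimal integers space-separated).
Answer: 0 2 12

Derivation:
vaddr = 44 = 0b000101100
  top 3 bits -> l1_idx = 0
  next 2 bits -> l2_idx = 2
  bottom 4 bits -> offset = 12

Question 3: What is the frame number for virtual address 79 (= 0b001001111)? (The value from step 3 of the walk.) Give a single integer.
vaddr = 79: l1_idx=1, l2_idx=0
L1[1] = 2; L2[2][0] = 13

Answer: 13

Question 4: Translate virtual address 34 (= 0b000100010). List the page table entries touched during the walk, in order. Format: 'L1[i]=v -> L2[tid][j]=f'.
Answer: L1[0]=1 -> L2[1][2]=72

Derivation:
vaddr = 34 = 0b000100010
Split: l1_idx=0, l2_idx=2, offset=2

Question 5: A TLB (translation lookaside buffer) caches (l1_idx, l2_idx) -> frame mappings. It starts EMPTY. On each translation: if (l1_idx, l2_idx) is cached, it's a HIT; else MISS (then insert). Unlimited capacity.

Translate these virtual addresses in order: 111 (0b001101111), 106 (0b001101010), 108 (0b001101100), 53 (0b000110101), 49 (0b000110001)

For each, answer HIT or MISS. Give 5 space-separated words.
Answer: MISS HIT HIT MISS HIT

Derivation:
vaddr=111: (1,2) not in TLB -> MISS, insert
vaddr=106: (1,2) in TLB -> HIT
vaddr=108: (1,2) in TLB -> HIT
vaddr=53: (0,3) not in TLB -> MISS, insert
vaddr=49: (0,3) in TLB -> HIT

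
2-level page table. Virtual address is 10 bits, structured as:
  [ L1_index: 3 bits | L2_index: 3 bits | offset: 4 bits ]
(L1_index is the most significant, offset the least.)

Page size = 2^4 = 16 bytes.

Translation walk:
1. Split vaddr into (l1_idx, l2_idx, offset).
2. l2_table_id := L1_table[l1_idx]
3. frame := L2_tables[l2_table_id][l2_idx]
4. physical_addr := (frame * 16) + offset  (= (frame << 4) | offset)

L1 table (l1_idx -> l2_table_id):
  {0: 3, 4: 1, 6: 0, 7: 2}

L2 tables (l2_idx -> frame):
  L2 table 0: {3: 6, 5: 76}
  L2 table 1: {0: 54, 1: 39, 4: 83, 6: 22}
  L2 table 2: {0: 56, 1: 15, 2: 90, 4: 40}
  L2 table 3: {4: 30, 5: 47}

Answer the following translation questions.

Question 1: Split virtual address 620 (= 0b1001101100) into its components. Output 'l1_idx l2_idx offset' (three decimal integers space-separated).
vaddr = 620 = 0b1001101100
  top 3 bits -> l1_idx = 4
  next 3 bits -> l2_idx = 6
  bottom 4 bits -> offset = 12

Answer: 4 6 12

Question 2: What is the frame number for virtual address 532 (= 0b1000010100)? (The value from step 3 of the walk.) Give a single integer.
vaddr = 532: l1_idx=4, l2_idx=1
L1[4] = 1; L2[1][1] = 39

Answer: 39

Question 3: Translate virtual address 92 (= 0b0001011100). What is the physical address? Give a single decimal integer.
Answer: 764

Derivation:
vaddr = 92 = 0b0001011100
Split: l1_idx=0, l2_idx=5, offset=12
L1[0] = 3
L2[3][5] = 47
paddr = 47 * 16 + 12 = 764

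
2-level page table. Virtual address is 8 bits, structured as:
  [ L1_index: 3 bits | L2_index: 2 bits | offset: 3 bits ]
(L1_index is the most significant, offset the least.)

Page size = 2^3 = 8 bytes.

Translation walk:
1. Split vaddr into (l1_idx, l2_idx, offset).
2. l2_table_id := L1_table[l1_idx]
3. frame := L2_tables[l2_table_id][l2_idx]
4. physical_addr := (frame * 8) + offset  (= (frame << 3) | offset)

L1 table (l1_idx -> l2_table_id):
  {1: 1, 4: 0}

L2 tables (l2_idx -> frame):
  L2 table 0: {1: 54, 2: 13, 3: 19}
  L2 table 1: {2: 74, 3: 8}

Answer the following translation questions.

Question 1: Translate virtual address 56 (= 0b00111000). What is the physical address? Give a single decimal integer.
Answer: 64

Derivation:
vaddr = 56 = 0b00111000
Split: l1_idx=1, l2_idx=3, offset=0
L1[1] = 1
L2[1][3] = 8
paddr = 8 * 8 + 0 = 64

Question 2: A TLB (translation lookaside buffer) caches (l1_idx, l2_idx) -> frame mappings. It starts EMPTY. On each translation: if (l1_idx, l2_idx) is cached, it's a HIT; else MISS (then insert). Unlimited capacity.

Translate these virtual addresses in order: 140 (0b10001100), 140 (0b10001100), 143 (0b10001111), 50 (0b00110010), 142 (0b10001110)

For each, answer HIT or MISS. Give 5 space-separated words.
vaddr=140: (4,1) not in TLB -> MISS, insert
vaddr=140: (4,1) in TLB -> HIT
vaddr=143: (4,1) in TLB -> HIT
vaddr=50: (1,2) not in TLB -> MISS, insert
vaddr=142: (4,1) in TLB -> HIT

Answer: MISS HIT HIT MISS HIT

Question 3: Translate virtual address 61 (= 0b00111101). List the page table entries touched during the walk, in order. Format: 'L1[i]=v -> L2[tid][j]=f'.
Answer: L1[1]=1 -> L2[1][3]=8

Derivation:
vaddr = 61 = 0b00111101
Split: l1_idx=1, l2_idx=3, offset=5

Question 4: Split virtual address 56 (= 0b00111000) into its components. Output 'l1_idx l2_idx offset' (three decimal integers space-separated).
vaddr = 56 = 0b00111000
  top 3 bits -> l1_idx = 1
  next 2 bits -> l2_idx = 3
  bottom 3 bits -> offset = 0

Answer: 1 3 0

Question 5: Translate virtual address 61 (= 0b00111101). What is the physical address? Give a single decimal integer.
vaddr = 61 = 0b00111101
Split: l1_idx=1, l2_idx=3, offset=5
L1[1] = 1
L2[1][3] = 8
paddr = 8 * 8 + 5 = 69

Answer: 69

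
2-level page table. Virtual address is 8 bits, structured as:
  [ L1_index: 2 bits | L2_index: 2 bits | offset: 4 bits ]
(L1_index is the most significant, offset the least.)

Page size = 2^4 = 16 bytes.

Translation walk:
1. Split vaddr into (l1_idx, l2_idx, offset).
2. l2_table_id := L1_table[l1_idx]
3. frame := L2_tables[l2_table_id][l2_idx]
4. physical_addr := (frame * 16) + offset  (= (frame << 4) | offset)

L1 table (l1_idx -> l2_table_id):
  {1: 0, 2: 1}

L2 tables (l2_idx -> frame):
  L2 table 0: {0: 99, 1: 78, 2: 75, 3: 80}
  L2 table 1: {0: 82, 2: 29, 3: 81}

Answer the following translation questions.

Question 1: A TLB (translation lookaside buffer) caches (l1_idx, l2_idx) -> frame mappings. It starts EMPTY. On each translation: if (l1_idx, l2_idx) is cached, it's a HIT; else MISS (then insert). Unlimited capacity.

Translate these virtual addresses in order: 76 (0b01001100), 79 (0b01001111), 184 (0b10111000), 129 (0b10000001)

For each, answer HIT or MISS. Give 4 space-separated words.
Answer: MISS HIT MISS MISS

Derivation:
vaddr=76: (1,0) not in TLB -> MISS, insert
vaddr=79: (1,0) in TLB -> HIT
vaddr=184: (2,3) not in TLB -> MISS, insert
vaddr=129: (2,0) not in TLB -> MISS, insert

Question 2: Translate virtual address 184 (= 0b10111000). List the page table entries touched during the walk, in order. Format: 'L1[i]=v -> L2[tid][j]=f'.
vaddr = 184 = 0b10111000
Split: l1_idx=2, l2_idx=3, offset=8

Answer: L1[2]=1 -> L2[1][3]=81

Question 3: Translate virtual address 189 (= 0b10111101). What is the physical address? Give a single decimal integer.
Answer: 1309

Derivation:
vaddr = 189 = 0b10111101
Split: l1_idx=2, l2_idx=3, offset=13
L1[2] = 1
L2[1][3] = 81
paddr = 81 * 16 + 13 = 1309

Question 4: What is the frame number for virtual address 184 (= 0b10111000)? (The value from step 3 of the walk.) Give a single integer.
vaddr = 184: l1_idx=2, l2_idx=3
L1[2] = 1; L2[1][3] = 81

Answer: 81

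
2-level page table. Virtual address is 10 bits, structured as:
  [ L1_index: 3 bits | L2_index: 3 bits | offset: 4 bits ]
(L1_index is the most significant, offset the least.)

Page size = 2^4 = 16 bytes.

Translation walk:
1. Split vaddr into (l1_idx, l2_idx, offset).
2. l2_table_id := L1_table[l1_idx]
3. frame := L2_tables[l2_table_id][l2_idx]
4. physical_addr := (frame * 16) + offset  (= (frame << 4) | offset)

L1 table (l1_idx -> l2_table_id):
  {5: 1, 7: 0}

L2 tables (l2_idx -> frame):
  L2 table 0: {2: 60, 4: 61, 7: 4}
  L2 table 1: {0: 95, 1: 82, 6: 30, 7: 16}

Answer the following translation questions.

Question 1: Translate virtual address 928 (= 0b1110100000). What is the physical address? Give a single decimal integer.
Answer: 960

Derivation:
vaddr = 928 = 0b1110100000
Split: l1_idx=7, l2_idx=2, offset=0
L1[7] = 0
L2[0][2] = 60
paddr = 60 * 16 + 0 = 960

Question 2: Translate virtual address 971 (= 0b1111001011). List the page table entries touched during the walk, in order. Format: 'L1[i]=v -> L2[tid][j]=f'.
Answer: L1[7]=0 -> L2[0][4]=61

Derivation:
vaddr = 971 = 0b1111001011
Split: l1_idx=7, l2_idx=4, offset=11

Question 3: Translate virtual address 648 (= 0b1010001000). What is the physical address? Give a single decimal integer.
vaddr = 648 = 0b1010001000
Split: l1_idx=5, l2_idx=0, offset=8
L1[5] = 1
L2[1][0] = 95
paddr = 95 * 16 + 8 = 1528

Answer: 1528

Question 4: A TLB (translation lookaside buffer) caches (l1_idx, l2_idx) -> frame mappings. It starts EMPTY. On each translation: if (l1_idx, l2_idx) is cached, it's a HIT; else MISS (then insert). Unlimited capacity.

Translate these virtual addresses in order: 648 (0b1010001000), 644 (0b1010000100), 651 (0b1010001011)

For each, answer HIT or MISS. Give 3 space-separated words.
vaddr=648: (5,0) not in TLB -> MISS, insert
vaddr=644: (5,0) in TLB -> HIT
vaddr=651: (5,0) in TLB -> HIT

Answer: MISS HIT HIT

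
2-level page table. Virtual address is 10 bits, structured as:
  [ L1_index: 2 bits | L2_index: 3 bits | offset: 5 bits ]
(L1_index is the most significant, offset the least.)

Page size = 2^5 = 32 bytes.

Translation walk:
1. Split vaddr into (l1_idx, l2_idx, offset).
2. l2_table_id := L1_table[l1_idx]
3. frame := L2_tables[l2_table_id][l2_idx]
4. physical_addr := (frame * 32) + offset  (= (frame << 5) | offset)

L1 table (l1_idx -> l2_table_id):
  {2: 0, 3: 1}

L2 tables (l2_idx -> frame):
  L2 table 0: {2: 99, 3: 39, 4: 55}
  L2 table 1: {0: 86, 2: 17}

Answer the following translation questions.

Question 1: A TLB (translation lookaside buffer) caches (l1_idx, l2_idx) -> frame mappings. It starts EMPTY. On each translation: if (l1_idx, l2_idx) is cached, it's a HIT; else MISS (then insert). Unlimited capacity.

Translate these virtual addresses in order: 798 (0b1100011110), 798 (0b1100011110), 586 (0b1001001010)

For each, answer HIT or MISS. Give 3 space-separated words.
vaddr=798: (3,0) not in TLB -> MISS, insert
vaddr=798: (3,0) in TLB -> HIT
vaddr=586: (2,2) not in TLB -> MISS, insert

Answer: MISS HIT MISS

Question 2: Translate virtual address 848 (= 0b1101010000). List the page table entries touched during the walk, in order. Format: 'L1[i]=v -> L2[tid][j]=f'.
vaddr = 848 = 0b1101010000
Split: l1_idx=3, l2_idx=2, offset=16

Answer: L1[3]=1 -> L2[1][2]=17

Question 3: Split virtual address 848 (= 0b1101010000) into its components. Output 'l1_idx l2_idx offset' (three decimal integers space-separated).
Answer: 3 2 16

Derivation:
vaddr = 848 = 0b1101010000
  top 2 bits -> l1_idx = 3
  next 3 bits -> l2_idx = 2
  bottom 5 bits -> offset = 16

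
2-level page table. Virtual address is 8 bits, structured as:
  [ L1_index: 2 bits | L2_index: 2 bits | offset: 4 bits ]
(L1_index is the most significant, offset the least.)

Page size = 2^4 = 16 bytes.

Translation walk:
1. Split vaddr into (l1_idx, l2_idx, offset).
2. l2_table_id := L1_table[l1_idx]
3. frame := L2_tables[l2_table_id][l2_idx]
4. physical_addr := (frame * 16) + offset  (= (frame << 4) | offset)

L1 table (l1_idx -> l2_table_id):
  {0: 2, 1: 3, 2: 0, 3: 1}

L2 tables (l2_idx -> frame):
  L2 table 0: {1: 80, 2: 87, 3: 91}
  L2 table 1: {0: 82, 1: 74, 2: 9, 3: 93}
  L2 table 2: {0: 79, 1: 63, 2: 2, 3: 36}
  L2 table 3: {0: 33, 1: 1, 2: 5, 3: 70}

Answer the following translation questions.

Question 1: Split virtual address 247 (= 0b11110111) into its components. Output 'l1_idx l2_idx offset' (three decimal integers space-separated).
vaddr = 247 = 0b11110111
  top 2 bits -> l1_idx = 3
  next 2 bits -> l2_idx = 3
  bottom 4 bits -> offset = 7

Answer: 3 3 7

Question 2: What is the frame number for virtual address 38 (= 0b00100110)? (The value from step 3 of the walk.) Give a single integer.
Answer: 2

Derivation:
vaddr = 38: l1_idx=0, l2_idx=2
L1[0] = 2; L2[2][2] = 2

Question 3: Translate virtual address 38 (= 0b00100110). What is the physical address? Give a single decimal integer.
Answer: 38

Derivation:
vaddr = 38 = 0b00100110
Split: l1_idx=0, l2_idx=2, offset=6
L1[0] = 2
L2[2][2] = 2
paddr = 2 * 16 + 6 = 38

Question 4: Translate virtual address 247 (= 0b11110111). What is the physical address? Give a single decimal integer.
Answer: 1495

Derivation:
vaddr = 247 = 0b11110111
Split: l1_idx=3, l2_idx=3, offset=7
L1[3] = 1
L2[1][3] = 93
paddr = 93 * 16 + 7 = 1495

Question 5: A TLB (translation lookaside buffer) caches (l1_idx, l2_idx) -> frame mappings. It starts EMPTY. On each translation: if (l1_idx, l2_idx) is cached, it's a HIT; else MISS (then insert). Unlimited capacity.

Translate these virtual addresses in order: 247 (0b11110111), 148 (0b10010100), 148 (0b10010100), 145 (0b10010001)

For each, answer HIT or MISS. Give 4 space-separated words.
Answer: MISS MISS HIT HIT

Derivation:
vaddr=247: (3,3) not in TLB -> MISS, insert
vaddr=148: (2,1) not in TLB -> MISS, insert
vaddr=148: (2,1) in TLB -> HIT
vaddr=145: (2,1) in TLB -> HIT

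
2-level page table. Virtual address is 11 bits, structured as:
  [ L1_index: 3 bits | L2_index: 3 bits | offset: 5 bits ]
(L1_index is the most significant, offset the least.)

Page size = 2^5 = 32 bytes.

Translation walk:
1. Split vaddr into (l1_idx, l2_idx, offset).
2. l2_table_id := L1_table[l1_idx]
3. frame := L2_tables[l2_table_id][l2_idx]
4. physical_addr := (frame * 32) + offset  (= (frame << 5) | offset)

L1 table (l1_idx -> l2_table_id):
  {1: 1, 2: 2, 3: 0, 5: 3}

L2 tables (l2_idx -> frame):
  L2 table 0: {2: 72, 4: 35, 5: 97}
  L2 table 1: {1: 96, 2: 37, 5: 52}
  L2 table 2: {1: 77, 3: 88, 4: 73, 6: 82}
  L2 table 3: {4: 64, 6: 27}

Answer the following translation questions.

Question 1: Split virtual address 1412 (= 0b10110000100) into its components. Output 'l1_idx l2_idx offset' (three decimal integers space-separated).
vaddr = 1412 = 0b10110000100
  top 3 bits -> l1_idx = 5
  next 3 bits -> l2_idx = 4
  bottom 5 bits -> offset = 4

Answer: 5 4 4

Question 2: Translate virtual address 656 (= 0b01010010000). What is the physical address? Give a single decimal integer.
Answer: 2352

Derivation:
vaddr = 656 = 0b01010010000
Split: l1_idx=2, l2_idx=4, offset=16
L1[2] = 2
L2[2][4] = 73
paddr = 73 * 32 + 16 = 2352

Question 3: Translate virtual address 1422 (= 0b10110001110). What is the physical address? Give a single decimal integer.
Answer: 2062

Derivation:
vaddr = 1422 = 0b10110001110
Split: l1_idx=5, l2_idx=4, offset=14
L1[5] = 3
L2[3][4] = 64
paddr = 64 * 32 + 14 = 2062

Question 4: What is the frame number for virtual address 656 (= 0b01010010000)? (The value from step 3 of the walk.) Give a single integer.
Answer: 73

Derivation:
vaddr = 656: l1_idx=2, l2_idx=4
L1[2] = 2; L2[2][4] = 73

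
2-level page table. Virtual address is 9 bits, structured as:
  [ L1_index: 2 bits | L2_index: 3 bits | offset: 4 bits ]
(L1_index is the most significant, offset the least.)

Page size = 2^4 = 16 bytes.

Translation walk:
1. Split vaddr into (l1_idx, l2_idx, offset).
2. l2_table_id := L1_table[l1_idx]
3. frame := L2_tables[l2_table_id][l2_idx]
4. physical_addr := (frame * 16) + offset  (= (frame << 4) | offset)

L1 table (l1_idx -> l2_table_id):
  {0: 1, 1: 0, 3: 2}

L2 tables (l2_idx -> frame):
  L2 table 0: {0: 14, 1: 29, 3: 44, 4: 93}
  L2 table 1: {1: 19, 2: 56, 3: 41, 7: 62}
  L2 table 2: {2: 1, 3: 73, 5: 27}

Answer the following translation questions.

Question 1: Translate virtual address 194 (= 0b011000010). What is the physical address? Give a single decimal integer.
Answer: 1490

Derivation:
vaddr = 194 = 0b011000010
Split: l1_idx=1, l2_idx=4, offset=2
L1[1] = 0
L2[0][4] = 93
paddr = 93 * 16 + 2 = 1490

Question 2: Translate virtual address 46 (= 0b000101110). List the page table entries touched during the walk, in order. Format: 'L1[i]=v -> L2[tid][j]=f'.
Answer: L1[0]=1 -> L2[1][2]=56

Derivation:
vaddr = 46 = 0b000101110
Split: l1_idx=0, l2_idx=2, offset=14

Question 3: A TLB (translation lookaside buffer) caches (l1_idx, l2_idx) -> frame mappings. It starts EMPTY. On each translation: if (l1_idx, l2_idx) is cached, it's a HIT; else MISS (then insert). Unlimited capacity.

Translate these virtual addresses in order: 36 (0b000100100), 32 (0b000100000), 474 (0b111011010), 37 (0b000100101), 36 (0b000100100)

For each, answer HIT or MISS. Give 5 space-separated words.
Answer: MISS HIT MISS HIT HIT

Derivation:
vaddr=36: (0,2) not in TLB -> MISS, insert
vaddr=32: (0,2) in TLB -> HIT
vaddr=474: (3,5) not in TLB -> MISS, insert
vaddr=37: (0,2) in TLB -> HIT
vaddr=36: (0,2) in TLB -> HIT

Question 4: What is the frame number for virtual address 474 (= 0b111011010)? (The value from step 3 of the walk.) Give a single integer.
vaddr = 474: l1_idx=3, l2_idx=5
L1[3] = 2; L2[2][5] = 27

Answer: 27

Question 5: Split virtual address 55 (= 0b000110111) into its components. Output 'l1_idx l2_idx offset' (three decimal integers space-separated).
Answer: 0 3 7

Derivation:
vaddr = 55 = 0b000110111
  top 2 bits -> l1_idx = 0
  next 3 bits -> l2_idx = 3
  bottom 4 bits -> offset = 7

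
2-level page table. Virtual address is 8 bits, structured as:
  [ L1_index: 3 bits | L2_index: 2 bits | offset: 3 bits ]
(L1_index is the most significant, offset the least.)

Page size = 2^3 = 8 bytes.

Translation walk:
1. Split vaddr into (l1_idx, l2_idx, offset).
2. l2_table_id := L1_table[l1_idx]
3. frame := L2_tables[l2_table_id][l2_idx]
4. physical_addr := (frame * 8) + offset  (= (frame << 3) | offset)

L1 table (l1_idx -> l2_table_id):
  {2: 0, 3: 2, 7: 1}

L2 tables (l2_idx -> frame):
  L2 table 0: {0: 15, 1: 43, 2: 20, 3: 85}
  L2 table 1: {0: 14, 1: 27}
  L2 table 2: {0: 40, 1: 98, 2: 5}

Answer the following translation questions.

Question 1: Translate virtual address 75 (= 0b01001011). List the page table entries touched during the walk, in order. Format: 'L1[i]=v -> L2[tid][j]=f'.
vaddr = 75 = 0b01001011
Split: l1_idx=2, l2_idx=1, offset=3

Answer: L1[2]=0 -> L2[0][1]=43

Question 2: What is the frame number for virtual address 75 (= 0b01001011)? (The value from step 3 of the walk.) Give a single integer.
Answer: 43

Derivation:
vaddr = 75: l1_idx=2, l2_idx=1
L1[2] = 0; L2[0][1] = 43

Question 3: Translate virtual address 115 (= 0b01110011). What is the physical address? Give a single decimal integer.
Answer: 43

Derivation:
vaddr = 115 = 0b01110011
Split: l1_idx=3, l2_idx=2, offset=3
L1[3] = 2
L2[2][2] = 5
paddr = 5 * 8 + 3 = 43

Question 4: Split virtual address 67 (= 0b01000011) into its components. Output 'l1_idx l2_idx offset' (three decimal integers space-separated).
Answer: 2 0 3

Derivation:
vaddr = 67 = 0b01000011
  top 3 bits -> l1_idx = 2
  next 2 bits -> l2_idx = 0
  bottom 3 bits -> offset = 3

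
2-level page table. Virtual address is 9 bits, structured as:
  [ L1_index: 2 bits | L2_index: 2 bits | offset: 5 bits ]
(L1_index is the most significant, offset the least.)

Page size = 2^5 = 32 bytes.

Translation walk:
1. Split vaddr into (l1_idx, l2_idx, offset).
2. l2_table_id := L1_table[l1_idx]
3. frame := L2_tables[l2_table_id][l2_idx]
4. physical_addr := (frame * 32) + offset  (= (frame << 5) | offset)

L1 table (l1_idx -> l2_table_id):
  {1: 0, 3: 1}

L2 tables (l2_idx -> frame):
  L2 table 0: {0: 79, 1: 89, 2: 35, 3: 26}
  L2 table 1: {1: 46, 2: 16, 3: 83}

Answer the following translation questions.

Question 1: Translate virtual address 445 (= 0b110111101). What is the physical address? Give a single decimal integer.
vaddr = 445 = 0b110111101
Split: l1_idx=3, l2_idx=1, offset=29
L1[3] = 1
L2[1][1] = 46
paddr = 46 * 32 + 29 = 1501

Answer: 1501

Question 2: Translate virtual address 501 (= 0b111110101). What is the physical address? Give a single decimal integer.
vaddr = 501 = 0b111110101
Split: l1_idx=3, l2_idx=3, offset=21
L1[3] = 1
L2[1][3] = 83
paddr = 83 * 32 + 21 = 2677

Answer: 2677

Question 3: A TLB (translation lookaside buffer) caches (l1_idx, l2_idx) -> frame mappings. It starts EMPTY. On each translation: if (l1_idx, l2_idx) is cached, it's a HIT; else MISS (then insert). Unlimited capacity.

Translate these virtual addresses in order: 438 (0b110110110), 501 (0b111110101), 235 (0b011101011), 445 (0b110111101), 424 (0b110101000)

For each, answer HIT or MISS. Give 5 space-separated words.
Answer: MISS MISS MISS HIT HIT

Derivation:
vaddr=438: (3,1) not in TLB -> MISS, insert
vaddr=501: (3,3) not in TLB -> MISS, insert
vaddr=235: (1,3) not in TLB -> MISS, insert
vaddr=445: (3,1) in TLB -> HIT
vaddr=424: (3,1) in TLB -> HIT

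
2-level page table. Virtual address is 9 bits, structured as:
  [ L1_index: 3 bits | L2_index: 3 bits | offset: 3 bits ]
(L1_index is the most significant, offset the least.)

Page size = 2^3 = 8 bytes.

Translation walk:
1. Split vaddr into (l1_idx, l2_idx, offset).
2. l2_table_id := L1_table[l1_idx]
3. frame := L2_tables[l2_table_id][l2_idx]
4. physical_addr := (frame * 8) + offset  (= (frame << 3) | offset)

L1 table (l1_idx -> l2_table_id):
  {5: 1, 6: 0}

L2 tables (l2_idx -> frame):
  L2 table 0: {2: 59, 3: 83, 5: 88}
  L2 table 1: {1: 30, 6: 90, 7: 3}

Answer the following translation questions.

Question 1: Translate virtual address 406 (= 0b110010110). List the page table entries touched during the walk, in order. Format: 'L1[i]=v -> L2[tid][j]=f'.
Answer: L1[6]=0 -> L2[0][2]=59

Derivation:
vaddr = 406 = 0b110010110
Split: l1_idx=6, l2_idx=2, offset=6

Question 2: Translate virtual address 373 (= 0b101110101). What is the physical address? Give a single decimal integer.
Answer: 725

Derivation:
vaddr = 373 = 0b101110101
Split: l1_idx=5, l2_idx=6, offset=5
L1[5] = 1
L2[1][6] = 90
paddr = 90 * 8 + 5 = 725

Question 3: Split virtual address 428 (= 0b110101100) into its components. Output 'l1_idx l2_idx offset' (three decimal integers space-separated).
Answer: 6 5 4

Derivation:
vaddr = 428 = 0b110101100
  top 3 bits -> l1_idx = 6
  next 3 bits -> l2_idx = 5
  bottom 3 bits -> offset = 4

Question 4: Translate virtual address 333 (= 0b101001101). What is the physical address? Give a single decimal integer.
vaddr = 333 = 0b101001101
Split: l1_idx=5, l2_idx=1, offset=5
L1[5] = 1
L2[1][1] = 30
paddr = 30 * 8 + 5 = 245

Answer: 245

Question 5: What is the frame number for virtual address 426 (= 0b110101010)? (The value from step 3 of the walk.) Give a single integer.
Answer: 88

Derivation:
vaddr = 426: l1_idx=6, l2_idx=5
L1[6] = 0; L2[0][5] = 88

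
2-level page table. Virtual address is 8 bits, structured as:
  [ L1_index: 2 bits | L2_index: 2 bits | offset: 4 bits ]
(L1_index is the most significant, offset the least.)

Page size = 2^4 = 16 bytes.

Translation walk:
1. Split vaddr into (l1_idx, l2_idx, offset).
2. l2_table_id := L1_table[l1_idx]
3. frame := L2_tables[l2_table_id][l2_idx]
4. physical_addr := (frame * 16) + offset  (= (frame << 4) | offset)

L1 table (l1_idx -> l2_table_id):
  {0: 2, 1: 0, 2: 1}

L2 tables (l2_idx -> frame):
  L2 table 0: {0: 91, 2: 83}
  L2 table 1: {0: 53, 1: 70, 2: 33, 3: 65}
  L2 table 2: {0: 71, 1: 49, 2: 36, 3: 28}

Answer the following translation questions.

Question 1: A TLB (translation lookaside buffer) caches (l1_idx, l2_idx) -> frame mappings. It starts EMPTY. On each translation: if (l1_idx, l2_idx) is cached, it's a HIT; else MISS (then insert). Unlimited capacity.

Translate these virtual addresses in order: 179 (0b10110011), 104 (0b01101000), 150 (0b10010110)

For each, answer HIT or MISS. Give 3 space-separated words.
Answer: MISS MISS MISS

Derivation:
vaddr=179: (2,3) not in TLB -> MISS, insert
vaddr=104: (1,2) not in TLB -> MISS, insert
vaddr=150: (2,1) not in TLB -> MISS, insert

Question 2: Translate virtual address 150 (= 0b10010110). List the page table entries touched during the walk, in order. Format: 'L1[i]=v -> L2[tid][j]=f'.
vaddr = 150 = 0b10010110
Split: l1_idx=2, l2_idx=1, offset=6

Answer: L1[2]=1 -> L2[1][1]=70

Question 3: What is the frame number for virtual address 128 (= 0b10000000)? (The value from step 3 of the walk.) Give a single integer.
vaddr = 128: l1_idx=2, l2_idx=0
L1[2] = 1; L2[1][0] = 53

Answer: 53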